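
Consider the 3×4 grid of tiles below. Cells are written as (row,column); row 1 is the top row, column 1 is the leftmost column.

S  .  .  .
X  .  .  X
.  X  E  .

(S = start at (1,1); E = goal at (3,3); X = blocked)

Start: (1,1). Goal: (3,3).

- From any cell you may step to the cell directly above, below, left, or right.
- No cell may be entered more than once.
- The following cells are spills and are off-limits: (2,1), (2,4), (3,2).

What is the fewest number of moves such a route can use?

4

The Manhattan distance from (1,1) to (3,3) is |1−3| + |1−3| = 4, so at least 4 moves are needed.
A route of 4 moves achieves this: (1,1) → (1,2) → (2,2) → (2,3) → (3,3).
Since 4 matches the lower bound, it is optimal.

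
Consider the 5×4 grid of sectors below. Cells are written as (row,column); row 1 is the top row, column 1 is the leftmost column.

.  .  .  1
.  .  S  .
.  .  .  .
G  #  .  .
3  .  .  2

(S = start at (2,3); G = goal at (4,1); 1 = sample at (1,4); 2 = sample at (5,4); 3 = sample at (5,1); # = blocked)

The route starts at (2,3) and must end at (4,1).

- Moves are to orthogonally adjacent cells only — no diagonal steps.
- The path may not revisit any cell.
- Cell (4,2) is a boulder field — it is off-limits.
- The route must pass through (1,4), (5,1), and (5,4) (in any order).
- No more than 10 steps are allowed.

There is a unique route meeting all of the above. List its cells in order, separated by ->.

The budget equals the shortest possible length, so every move has to be on a shortest route through the required cells.
Route from (2,3): up to (1,3), right to (1,4), 4× down (reaching (5,4)), 3× left (reaching (5,1)), up to (4,1) — 10 moves in all.
Check: all required cells visited; 10 ≤ 10 moves.

(2,3) -> (1,3) -> (1,4) -> (2,4) -> (3,4) -> (4,4) -> (5,4) -> (5,3) -> (5,2) -> (5,1) -> (4,1)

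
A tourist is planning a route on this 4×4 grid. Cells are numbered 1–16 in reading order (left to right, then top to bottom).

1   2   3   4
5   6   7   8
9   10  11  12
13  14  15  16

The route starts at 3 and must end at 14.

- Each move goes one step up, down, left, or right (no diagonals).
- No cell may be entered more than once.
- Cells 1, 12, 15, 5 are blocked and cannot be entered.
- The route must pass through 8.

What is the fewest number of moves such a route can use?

6

Any route passes through 8 somewhere between 3 and 14. Summing Manhattan distances along the two legs (3 → 8 → 14) gives a lower bound of 2 + 4 = 6 moves.
A route of 6 moves achieves this: 3 → 4 → 8 → 7 → 11 → 10 → 14.
Since 6 matches the lower bound, it is optimal.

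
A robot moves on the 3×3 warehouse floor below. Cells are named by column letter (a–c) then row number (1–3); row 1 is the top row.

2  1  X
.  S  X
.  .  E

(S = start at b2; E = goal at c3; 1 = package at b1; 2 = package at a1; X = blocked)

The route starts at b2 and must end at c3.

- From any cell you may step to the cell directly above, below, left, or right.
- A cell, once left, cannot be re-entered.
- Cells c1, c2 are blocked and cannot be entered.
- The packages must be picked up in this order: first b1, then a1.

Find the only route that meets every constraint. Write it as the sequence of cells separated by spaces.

The waypoints must appear in the order b1, a1, with no cell reused.
Route from b2: up to b1, left to a1, 2× down (reaching a3), 2× right (reaching c3) — 6 moves in all.
Check: order respected (1 at step 1, 2 at step 2).

b2 b1 a1 a2 a3 b3 c3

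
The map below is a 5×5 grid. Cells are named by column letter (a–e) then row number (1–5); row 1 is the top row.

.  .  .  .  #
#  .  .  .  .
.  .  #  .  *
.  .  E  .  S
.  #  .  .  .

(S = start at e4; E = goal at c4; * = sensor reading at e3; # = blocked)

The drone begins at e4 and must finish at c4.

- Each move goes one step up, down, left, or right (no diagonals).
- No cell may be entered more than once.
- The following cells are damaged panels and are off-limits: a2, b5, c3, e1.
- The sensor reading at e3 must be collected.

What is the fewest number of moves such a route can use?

Any route passes through e3 somewhere between e4 and c4. Summing Manhattan distances along the two legs (e4 → e3 → c4) gives a lower bound of 1 + 3 = 4 moves.
A route of 4 moves achieves this: e4 → e3 → d3 → d4 → c4.
Since 4 matches the lower bound, it is optimal.

4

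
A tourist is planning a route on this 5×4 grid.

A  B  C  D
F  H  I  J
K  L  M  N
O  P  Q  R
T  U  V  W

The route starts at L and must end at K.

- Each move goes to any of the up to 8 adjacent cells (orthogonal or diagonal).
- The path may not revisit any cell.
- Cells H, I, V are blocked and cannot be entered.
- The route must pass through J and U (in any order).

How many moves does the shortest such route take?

7

Any route passes through J and U in some order between L and K. Summing Chebyshev distances along each leg and taking the cheapest ordering (L → J → U → K) gives a lower bound of 2 + 3 + 2 = 7 moves.
A route of 7 moves achieves this: L → M → J → N → Q → U → O → K.
Since 7 matches the lower bound, it is optimal.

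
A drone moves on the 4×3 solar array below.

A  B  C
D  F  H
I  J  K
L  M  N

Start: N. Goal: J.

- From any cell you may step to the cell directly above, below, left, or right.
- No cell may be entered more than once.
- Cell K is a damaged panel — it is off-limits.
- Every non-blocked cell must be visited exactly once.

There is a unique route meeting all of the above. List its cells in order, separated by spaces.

N M L I D A B C H F J

Need to visit all 11 open cells exactly once, starting at N and ending at J.
Cell L has only two open neighbours (I and M), so the path must pass straight through it: one of those is the cell it's entered from and the other is where it exits.
Route from N: 2× left (reaching L), 3× up (reaching A), 2× right (reaching C), down to H, left to F, down to J — 10 moves in all.
Check: all 11 open cells covered.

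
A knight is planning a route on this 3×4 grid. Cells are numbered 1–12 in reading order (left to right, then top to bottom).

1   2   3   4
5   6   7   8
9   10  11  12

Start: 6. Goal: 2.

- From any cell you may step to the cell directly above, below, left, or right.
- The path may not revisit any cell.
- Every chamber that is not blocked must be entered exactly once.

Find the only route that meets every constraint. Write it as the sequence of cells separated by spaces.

6 7 3 4 8 12 11 10 9 5 1 2

Need to visit all 12 open cells exactly once, starting at 6 and ending at 2.
Route from 6: right to 7, up to 3, right to 4, 2× down (reaching 12), 3× left (reaching 9), 2× up (reaching 1), right to 2 — 11 moves in all.
Check: all 12 open cells covered.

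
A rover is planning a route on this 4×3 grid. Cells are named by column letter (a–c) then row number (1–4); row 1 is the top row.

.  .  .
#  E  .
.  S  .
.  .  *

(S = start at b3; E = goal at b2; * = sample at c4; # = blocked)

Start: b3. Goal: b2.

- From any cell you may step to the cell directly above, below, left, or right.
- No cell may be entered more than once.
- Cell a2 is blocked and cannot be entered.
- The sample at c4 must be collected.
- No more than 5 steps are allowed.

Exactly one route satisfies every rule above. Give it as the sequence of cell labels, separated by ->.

Any route must reach c4 and still end at b2 within 5 moves, so the order of the required stops is forced.
Route from b3: down 1 to b4, right 1 to c4, up 2 to c2, left 1 to b2 — 5 moves in all.
Check: all required cells visited; 5 ≤ 5 moves.

b3 -> b4 -> c4 -> c3 -> c2 -> b2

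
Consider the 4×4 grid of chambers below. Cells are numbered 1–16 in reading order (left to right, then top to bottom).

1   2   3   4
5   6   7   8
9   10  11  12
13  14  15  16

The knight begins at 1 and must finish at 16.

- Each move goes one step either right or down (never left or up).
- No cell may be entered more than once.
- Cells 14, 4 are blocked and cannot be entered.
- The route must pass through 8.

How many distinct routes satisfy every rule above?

A right/down-only route from 1 to 16 makes exactly 3 down-moves and 3 right-moves in some order.
With no other constraints that would be C(6,3) = 20 routes.
Split at 8 and multiply the segment counts (each segment already excludes blocked cells): 1→8: 3; 8→16: 1; product = 3.
That gives 3 routes.

3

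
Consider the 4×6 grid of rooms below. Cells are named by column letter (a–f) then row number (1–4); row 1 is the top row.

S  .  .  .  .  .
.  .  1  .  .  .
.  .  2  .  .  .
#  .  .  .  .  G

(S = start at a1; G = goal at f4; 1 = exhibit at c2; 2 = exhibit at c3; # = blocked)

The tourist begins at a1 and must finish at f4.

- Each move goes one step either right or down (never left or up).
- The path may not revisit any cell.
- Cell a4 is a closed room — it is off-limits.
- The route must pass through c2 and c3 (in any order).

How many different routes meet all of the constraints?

A right/down-only route from a1 to f4 makes exactly 3 down-moves and 5 right-moves in some order.
With no other constraints that would be C(8,3) = 56 routes.
A monotone route can only reach the required cells in the order c2, c3, so split there and multiply the segment counts (each segment already excludes blocked cells): a1→c2: 3; c2→c3: 1; c3→f4: 4; product = 12.
That gives 12 routes.

12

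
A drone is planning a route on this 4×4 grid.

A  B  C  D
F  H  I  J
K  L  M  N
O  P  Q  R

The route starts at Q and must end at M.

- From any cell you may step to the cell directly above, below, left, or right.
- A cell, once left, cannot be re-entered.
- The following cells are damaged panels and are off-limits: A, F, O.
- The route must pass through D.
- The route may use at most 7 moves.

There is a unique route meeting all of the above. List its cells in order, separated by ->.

Any route must reach D and still end at M within 7 moves, so the order of the required stops is forced.
Route from Q: right 1 to R, up 3 to D, left 1 to C, down 2 to M — 7 moves in all.
Check: all required cells visited; 7 ≤ 7 moves.

Q -> R -> N -> J -> D -> C -> I -> M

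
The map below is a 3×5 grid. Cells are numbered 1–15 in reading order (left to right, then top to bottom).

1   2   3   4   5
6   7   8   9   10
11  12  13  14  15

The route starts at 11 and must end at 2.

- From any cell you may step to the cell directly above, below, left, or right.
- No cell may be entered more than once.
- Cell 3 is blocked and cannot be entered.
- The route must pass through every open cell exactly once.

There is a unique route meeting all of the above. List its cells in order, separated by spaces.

11 12 13 14 15 10 5 4 9 8 7 6 1 2

Need to visit all 14 open cells exactly once, starting at 11 and ending at 2.
Route from 11: right 4 to 15, up 2 to 5, left 1 to 4, down 1 to 9, left 3 to 6, up 1 to 1, right 1 to 2 — 13 moves in all.
Check: all 14 open cells covered.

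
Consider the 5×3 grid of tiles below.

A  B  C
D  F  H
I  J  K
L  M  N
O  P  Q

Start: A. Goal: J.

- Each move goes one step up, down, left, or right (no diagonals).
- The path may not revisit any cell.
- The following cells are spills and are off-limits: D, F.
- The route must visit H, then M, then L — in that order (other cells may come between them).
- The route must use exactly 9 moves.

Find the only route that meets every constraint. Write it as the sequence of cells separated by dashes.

A - B - C - H - K - N - M - L - I - J

The waypoints must appear in the order H, M, L, with no cell reused.
Route from A: right 2 to C, down 3 to N, left 2 to L, up 1 to I, right 1 to J — 9 moves in all.
Check: order respected (H at step 3, M at step 6, L at step 7); 9 moves as required.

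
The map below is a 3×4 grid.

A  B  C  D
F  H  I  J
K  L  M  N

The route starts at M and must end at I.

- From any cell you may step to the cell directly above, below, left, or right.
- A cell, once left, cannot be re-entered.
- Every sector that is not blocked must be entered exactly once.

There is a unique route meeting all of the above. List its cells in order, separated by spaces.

M N J D C B A F K L H I

Need to visit all 12 open cells exactly once, starting at M and ending at I.
Cell K has only two open neighbours (F and L), so the path must pass straight through it: one of those is the cell it's entered from and the other is where it exits.
Route from M: right to N, 2× up (reaching D), 3× left (reaching A), 2× down (reaching K), right to L, up to H, right to I — 11 moves in all.
Check: all 12 open cells covered.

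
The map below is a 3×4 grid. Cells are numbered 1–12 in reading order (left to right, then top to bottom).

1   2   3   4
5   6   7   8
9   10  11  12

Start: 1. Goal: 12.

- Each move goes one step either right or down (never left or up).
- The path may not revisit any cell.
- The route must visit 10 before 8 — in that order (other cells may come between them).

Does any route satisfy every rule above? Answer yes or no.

8 lies above 10, so going from 10 to 8 would need an upward move — but moves only go right/down, so 10 cannot be visited before 8.

no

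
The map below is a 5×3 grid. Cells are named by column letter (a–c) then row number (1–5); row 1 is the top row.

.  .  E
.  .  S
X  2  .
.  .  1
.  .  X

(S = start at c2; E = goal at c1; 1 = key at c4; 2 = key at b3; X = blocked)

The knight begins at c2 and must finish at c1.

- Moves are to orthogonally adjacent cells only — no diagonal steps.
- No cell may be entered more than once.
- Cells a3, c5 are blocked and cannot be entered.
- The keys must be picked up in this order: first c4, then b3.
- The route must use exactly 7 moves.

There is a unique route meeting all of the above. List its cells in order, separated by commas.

c2, c3, c4, b4, b3, b2, b1, c1

The waypoints must appear in the order c4, b3, with no cell reused.
Route from c2: 2× down (reaching c4), left to b4, 3× up (reaching b1), right to c1 — 7 moves in all.
Check: order respected (1 at step 2, 2 at step 4); 7 moves as required.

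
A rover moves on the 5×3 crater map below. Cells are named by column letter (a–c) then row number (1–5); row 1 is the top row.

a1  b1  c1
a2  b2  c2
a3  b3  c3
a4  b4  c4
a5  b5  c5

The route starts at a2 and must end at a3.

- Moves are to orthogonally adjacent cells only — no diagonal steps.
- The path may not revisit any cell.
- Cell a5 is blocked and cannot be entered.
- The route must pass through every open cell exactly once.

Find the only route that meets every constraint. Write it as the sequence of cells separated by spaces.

Need to visit all 14 open cells exactly once, starting at a2 and ending at a3.
Cell b5 has only two open neighbours (b4 and c5), so the path must pass straight through it: one of those is the cell it's entered from and the other is where it exits.
Route from a2: up 1 to a1, right 2 to c1, down 1 to c2, left 1 to b2, down 1 to b3, right 1 to c3, down 2 to c5, left 1 to b5, up 1 to b4, left 1 to a4, up 1 to a3 — 13 moves in all.
Check: all 14 open cells covered.

a2 a1 b1 c1 c2 b2 b3 c3 c4 c5 b5 b4 a4 a3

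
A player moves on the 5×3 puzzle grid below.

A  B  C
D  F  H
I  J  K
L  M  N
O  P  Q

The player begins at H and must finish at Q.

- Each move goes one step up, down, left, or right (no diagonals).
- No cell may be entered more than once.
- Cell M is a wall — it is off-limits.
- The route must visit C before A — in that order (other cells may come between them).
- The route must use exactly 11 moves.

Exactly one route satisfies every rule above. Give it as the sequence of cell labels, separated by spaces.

H C B A D F J I L O P Q

The waypoints must appear in the order C, A, with no cell reused.
Route from H: up 1 to C, left 2 to A, down 1 to D, right 1 to F, down 1 to J, left 1 to I, down 2 to O, right 2 to Q — 11 moves in all.
Check: order respected (C at step 1, A at step 3); 11 moves as required.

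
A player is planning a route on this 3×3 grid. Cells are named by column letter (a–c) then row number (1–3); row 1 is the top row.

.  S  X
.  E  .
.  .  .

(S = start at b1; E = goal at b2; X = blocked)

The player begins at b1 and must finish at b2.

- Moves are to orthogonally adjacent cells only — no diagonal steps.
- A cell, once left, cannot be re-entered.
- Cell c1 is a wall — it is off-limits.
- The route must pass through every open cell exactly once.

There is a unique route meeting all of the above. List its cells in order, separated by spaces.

b1 a1 a2 a3 b3 c3 c2 b2

Need to visit all 8 open cells exactly once, starting at b1 and ending at b2.
Cell a1 has only two open neighbours (a2 and b1), so the path must pass straight through it: one of those is the cell it's entered from and the other is where it exits.
Route from b1: left 1 to a1, down 2 to a3, right 2 to c3, up 1 to c2, left 1 to b2 — 7 moves in all.
Check: all 8 open cells covered.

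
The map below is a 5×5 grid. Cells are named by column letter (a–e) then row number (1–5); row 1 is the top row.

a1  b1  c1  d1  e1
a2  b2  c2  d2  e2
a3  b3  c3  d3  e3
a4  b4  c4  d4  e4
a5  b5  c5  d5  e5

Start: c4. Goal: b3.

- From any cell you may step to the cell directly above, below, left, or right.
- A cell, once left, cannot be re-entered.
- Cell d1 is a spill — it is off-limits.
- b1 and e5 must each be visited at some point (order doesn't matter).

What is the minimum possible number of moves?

Any route passes through b1 and e5 in some order between c4 and b3. Summing Manhattan distances along each leg and taking the cheapest ordering (c4 → e5 → b1 → b3) gives a lower bound of 3 + 7 + 2 = 12 moves.
A route of 12 moves achieves this: c4 → c5 → d5 → e5 → e4 → e3 → e2 → d2 → c2 → c1 → b1 → b2 → b3.
Since 12 matches the lower bound, it is optimal.

12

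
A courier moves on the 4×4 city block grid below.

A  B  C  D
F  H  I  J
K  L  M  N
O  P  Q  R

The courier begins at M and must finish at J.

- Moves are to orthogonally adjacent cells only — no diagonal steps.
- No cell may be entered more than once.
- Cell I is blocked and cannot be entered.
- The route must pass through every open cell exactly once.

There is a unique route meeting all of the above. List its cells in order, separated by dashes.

M - N - R - Q - P - O - K - L - H - F - A - B - C - D - J

Need to visit all 15 open cells exactly once, starting at M and ending at J.
Cell C has only two open neighbours (B and D), so the path must pass straight through it: one of those is the cell it's entered from and the other is where it exits.
Route from M: right 1 to N, down 1 to R, left 3 to O, up 1 to K, right 1 to L, up 1 to H, left 1 to F, up 1 to A, right 3 to D, down 1 to J — 14 moves in all.
Check: all 15 open cells covered.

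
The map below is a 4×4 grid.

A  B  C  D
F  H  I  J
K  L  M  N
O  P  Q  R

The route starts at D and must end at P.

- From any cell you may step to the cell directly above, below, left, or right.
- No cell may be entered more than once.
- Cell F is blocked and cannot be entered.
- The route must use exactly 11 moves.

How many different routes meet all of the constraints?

8

Need simple routes of exactly 11 moves from D to P (Manhattan distance 5, so 3 moves are spent on a detour and 3 undoing it).
Enumerating: D J N R Q M I C B H L P | D J N R Q M I H L K O P | D J N M I C B H L K O P | D J I C B H L M N R Q P | D C I J N R Q M L K O P | D C B H L M I J N R Q P | D C B H I J N R Q M L P | D C B H I J N M L K O P.
That gives 8 routes.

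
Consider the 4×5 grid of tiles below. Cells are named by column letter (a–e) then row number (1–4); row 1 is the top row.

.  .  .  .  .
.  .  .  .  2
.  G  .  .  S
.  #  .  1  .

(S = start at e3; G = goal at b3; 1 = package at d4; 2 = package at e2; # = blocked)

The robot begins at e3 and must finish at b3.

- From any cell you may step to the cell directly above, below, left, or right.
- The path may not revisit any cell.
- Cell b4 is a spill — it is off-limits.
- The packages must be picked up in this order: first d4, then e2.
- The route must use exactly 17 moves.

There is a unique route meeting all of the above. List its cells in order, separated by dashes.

The waypoints must appear in the order d4, e2, with no cell reused.
Route from e3: down 1 to e4, left 2 to c4, up 1 to c3, right 1 to d3, up 1 to d2, right 1 to e2, up 1 to e1, left 2 to c1, down 1 to c2, left 1 to b2, up 1 to b1, left 1 to a1, down 2 to a3, right 1 to b3 — 17 moves in all.
Check: order respected (1 at step 2, 2 at step 7); 17 moves as required.

e3 - e4 - d4 - c4 - c3 - d3 - d2 - e2 - e1 - d1 - c1 - c2 - b2 - b1 - a1 - a2 - a3 - b3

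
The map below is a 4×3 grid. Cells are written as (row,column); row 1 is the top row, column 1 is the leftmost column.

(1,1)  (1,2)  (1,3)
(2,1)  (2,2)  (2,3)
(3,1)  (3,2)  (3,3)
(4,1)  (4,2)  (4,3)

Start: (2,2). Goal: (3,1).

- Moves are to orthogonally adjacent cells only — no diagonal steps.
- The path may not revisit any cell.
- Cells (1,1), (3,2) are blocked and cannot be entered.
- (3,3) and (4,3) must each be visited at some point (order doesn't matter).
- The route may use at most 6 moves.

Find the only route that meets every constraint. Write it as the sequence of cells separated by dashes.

(2,2) - (2,3) - (3,3) - (4,3) - (4,2) - (4,1) - (3,1)

The budget equals the shortest possible length, so every move has to be on a shortest route through the required cells.
Route from (2,2): right 1 to (2,3), down 2 to (4,3), left 2 to (4,1), up 1 to (3,1) — 6 moves in all.
Check: all required cells visited; 6 ≤ 6 moves.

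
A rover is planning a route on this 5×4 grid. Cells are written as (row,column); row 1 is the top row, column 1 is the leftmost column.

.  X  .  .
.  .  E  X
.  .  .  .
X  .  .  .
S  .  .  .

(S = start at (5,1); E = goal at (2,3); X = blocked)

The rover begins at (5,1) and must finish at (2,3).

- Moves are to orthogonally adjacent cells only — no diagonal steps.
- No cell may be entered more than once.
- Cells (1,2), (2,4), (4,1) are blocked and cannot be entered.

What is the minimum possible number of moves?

The Manhattan distance from (5,1) to (2,3) is |5−2| + |1−3| = 5, so at least 5 moves are needed.
A route of 5 moves achieves this: (5,1) → (5,2) → (4,2) → (3,2) → (2,2) → (2,3).
Since 5 matches the lower bound, it is optimal.

5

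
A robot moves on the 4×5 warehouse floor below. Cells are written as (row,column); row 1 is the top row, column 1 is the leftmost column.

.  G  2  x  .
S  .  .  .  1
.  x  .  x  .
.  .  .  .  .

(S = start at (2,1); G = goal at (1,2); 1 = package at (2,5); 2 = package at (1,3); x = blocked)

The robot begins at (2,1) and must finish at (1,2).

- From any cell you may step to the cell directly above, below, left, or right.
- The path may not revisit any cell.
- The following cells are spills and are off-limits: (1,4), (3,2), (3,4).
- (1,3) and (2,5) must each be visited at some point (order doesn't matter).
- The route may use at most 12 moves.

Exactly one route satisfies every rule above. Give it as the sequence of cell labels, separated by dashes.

(2,1) - (3,1) - (4,1) - (4,2) - (4,3) - (4,4) - (4,5) - (3,5) - (2,5) - (2,4) - (2,3) - (1,3) - (1,2)

The budget equals the shortest possible length, so every move has to be on a shortest route through the required cells.
Route from (2,1): down 2 to (4,1), right 4 to (4,5), up 2 to (2,5), left 2 to (2,3), up 1 to (1,3), left 1 to (1,2) — 12 moves in all.
Check: all required cells visited; 12 ≤ 12 moves.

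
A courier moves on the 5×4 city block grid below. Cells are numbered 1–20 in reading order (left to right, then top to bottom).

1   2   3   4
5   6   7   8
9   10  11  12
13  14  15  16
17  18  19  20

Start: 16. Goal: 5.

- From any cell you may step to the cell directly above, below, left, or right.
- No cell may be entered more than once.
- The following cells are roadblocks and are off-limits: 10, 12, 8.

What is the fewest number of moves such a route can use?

5

The Manhattan distance from 16 to 5 is |4−2| + |4−1| = 5, so at least 5 moves are needed.
A route of 5 moves achieves this: 16 → 15 → 11 → 7 → 6 → 5.
Since 5 matches the lower bound, it is optimal.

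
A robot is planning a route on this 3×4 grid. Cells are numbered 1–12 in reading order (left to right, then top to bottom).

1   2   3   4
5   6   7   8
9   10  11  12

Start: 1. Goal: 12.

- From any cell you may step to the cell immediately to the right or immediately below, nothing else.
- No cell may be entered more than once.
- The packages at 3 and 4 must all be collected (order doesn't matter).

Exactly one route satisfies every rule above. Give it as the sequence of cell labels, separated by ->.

1 -> 2 -> 3 -> 4 -> 8 -> 12

Moves only go right or down, so the column and row indices never decrease.
Route from 1: right 3 to 4, down 2 to 12 — 5 moves in all.
Check: all required cells visited.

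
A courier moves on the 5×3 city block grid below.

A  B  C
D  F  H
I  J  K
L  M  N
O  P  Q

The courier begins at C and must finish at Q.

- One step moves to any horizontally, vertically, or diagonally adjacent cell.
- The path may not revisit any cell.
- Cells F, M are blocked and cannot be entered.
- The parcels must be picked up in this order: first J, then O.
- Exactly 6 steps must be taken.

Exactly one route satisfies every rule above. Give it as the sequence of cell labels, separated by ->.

C -> H -> J -> L -> O -> P -> Q

The waypoints must appear in the order J, O, with no cell reused.
Route from C: down to H, 2× down-left (reaching L), down to O, 2× right (reaching Q) — 6 moves in all.
Check: order respected (J at step 2, O at step 4); 6 moves as required.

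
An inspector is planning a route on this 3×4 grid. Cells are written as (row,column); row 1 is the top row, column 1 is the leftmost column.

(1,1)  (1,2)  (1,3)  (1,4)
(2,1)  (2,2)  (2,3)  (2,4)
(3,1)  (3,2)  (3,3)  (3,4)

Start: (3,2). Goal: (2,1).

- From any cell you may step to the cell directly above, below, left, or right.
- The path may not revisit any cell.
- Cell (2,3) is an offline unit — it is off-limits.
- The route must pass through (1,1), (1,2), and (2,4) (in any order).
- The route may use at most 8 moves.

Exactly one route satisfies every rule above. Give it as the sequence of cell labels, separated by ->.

(3,2) -> (3,3) -> (3,4) -> (2,4) -> (1,4) -> (1,3) -> (1,2) -> (1,1) -> (2,1)

The budget equals the shortest possible length, so every move has to be on a shortest route through the required cells.
Route from (3,2): 2× right (reaching (3,4)), 2× up (reaching (1,4)), 3× left (reaching (1,1)), down to (2,1) — 8 moves in all.
Check: all required cells visited; 8 ≤ 8 moves.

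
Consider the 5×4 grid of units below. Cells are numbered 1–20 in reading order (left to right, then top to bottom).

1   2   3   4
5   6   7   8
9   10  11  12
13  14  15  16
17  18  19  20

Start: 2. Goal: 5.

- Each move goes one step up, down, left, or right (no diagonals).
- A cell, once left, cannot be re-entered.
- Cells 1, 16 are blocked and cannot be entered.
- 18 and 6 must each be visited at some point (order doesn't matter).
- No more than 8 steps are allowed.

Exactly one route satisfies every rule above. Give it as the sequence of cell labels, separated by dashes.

2 - 6 - 10 - 14 - 18 - 17 - 13 - 9 - 5

Any route must reach 18 and 6 and still end at 5 within 8 moves, so the order of the required stops is forced.
Route from 2: down 4 to 18, left 1 to 17, up 3 to 5 — 8 moves in all.
Check: all required cells visited; 8 ≤ 8 moves.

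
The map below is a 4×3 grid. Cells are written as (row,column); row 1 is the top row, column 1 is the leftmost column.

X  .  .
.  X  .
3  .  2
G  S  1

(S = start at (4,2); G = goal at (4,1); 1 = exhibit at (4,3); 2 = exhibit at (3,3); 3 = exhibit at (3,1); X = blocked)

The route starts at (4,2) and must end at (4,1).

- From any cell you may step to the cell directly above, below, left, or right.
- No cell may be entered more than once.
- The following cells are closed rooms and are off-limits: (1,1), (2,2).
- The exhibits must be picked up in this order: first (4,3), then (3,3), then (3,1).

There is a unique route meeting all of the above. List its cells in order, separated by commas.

The waypoints must appear in the order (4,3), (3,3), (3,1), with no cell reused.
Route from (4,2): right 1 to (4,3), up 1 to (3,3), left 2 to (3,1), down 1 to (4,1) — 5 moves in all.
Check: order respected (1 at step 1, 2 at step 2, 3 at step 4).

(4,2), (4,3), (3,3), (3,2), (3,1), (4,1)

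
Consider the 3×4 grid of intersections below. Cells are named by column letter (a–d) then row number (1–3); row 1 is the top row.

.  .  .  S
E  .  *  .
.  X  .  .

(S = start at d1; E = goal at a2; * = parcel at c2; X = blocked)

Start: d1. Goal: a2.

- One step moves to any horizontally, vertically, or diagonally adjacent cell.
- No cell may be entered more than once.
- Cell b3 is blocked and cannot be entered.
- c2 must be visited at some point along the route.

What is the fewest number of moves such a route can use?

3

Any route passes through c2 somewhere between d1 and a2. Summing Chebyshev distances along the two legs (d1 → c2 → a2) gives a lower bound of 1 + 2 = 3 moves.
A route of 3 moves achieves this: d1 → c2 → b1 → a2.
Since 3 matches the lower bound, it is optimal.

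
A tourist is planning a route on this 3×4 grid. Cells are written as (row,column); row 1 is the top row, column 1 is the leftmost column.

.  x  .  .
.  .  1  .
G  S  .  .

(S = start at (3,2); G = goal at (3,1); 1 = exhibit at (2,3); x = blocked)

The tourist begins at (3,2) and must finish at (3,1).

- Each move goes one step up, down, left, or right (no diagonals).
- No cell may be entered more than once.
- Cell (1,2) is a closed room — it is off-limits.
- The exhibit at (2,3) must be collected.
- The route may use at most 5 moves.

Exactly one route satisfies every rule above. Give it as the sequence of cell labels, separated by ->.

(3,2) -> (3,3) -> (2,3) -> (2,2) -> (2,1) -> (3,1)

The budget equals the shortest possible length, so every move has to be on a shortest route through the required cells.
Route from (3,2): right to (3,3), up to (2,3), 2× left (reaching (2,1)), down to (3,1) — 5 moves in all.
Check: all required cells visited; 5 ≤ 5 moves.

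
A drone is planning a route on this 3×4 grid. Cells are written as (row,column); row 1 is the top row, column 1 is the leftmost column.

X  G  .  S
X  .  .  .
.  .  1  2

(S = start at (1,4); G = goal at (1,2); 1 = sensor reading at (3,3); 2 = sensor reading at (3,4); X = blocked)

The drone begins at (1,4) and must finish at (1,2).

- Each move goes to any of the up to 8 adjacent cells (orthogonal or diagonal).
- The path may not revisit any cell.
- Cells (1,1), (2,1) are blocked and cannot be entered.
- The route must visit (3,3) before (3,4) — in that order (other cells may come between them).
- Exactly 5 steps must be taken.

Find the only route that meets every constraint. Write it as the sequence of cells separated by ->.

The waypoints must appear in the order (3,3), (3,4), with no cell reused.
Route from (1,4): down to (2,4), down-left to (3,3), right to (3,4), 2× up-left (reaching (1,2)) — 5 moves in all.
Check: order respected (1 at step 2, 2 at step 3); 5 moves as required.

(1,4) -> (2,4) -> (3,3) -> (3,4) -> (2,3) -> (1,2)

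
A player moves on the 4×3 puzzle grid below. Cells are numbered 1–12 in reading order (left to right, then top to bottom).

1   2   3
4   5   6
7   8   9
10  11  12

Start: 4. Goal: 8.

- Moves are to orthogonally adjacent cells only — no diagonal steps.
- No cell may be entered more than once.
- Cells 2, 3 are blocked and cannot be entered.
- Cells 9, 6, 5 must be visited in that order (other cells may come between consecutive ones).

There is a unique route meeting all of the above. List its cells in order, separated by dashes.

4 - 7 - 10 - 11 - 12 - 9 - 6 - 5 - 8

The waypoints must appear in the order 9, 6, 5, with no cell reused.
Route from 4: down 2 to 10, right 2 to 12, up 2 to 6, left 1 to 5, down 1 to 8 — 8 moves in all.
Check: order respected (9 at step 5, 6 at step 6, 5 at step 7).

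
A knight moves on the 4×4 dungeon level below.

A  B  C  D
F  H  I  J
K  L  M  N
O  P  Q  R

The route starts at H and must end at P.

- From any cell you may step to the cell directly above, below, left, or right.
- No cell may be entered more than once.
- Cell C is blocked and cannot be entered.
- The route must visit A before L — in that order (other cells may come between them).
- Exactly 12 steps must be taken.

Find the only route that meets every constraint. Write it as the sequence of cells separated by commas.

H, B, A, F, K, L, M, I, J, N, R, Q, P

The waypoints must appear in the order A, L, with no cell reused.
Route from H: up 1 to B, left 1 to A, down 2 to K, right 2 to M, up 1 to I, right 1 to J, down 2 to R, left 2 to P — 12 moves in all.
Check: order respected (A at step 2, L at step 5); 12 moves as required.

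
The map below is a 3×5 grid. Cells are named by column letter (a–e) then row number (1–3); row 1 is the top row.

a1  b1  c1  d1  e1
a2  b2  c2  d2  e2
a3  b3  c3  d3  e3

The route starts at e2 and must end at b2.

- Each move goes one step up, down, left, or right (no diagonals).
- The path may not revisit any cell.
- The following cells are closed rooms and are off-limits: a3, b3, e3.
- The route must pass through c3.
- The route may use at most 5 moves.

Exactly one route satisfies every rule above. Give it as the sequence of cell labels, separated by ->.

The 5-move cap with required stops at c3 leaves no slack for detours.
Route from e2: left 1 to d2, down 1 to d3, left 1 to c3, up 1 to c2, left 1 to b2 — 5 moves in all.
Check: all required cells visited; 5 ≤ 5 moves.

e2 -> d2 -> d3 -> c3 -> c2 -> b2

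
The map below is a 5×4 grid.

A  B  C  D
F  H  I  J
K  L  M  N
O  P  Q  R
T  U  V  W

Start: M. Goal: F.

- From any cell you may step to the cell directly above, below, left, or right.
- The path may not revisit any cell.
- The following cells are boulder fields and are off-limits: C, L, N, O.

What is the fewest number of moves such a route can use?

The Manhattan distance from M to F is |3−2| + |3−1| = 3, so at least 3 moves are needed.
A route of 3 moves achieves this: M → I → H → F.
Since 3 matches the lower bound, it is optimal.

3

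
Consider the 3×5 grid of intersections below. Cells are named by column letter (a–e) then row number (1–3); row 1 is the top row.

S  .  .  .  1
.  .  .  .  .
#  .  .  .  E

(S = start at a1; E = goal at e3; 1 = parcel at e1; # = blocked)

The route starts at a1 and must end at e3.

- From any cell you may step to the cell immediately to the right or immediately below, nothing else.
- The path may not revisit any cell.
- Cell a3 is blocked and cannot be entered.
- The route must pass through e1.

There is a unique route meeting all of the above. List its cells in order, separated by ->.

a1 -> b1 -> c1 -> d1 -> e1 -> e2 -> e3

Moves only go right or down, so the column and row indices never decrease.
Route from a1: 4× right (reaching e1), 2× down (reaching e3) — 6 moves in all.
Check: all required cells visited.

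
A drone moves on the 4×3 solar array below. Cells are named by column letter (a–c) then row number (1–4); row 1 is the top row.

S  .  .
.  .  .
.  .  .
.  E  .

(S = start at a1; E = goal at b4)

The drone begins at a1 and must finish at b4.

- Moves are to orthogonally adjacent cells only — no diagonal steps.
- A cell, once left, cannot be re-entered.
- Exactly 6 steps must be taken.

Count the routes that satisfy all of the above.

Need simple routes of exactly 6 moves from a1 to b4 (Manhattan distance 4, so 1 moves are spent on a detour and 1 undoing it).
Branch systematically from the start, pruning whenever the remaining move budget drops below the Manhattan distance to b4 or differs from it in parity. Grouping the completions by first move — via a2: 5; via b1: 9 — and summing: 5 + 9 = 14.
That gives 14 routes.

14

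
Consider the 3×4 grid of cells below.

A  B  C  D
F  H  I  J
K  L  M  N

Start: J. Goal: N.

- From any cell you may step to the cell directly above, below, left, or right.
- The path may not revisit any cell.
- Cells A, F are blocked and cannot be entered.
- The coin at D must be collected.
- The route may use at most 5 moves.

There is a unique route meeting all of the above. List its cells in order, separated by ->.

The 5-move cap with required stops at D leaves no slack for detours.
Route from J: up 1 to D, left 1 to C, down 2 to M, right 1 to N — 5 moves in all.
Check: all required cells visited; 5 ≤ 5 moves.

J -> D -> C -> I -> M -> N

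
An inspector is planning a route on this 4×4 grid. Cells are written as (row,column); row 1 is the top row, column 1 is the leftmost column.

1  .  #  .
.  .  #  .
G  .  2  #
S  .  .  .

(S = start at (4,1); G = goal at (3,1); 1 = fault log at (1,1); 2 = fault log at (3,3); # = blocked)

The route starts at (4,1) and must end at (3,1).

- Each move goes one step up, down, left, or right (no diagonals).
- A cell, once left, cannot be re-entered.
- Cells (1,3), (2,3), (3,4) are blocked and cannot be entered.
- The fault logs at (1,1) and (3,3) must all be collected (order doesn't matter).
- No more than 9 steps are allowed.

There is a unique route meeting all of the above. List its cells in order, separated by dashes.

The 9-move cap with required stops at (1,1), (3,3) leaves no slack for detours.
Route from (4,1): right 2 to (4,3), up 1 to (3,3), left 1 to (3,2), up 2 to (1,2), left 1 to (1,1), down 2 to (3,1) — 9 moves in all.
Check: all required cells visited; 9 ≤ 9 moves.

(4,1) - (4,2) - (4,3) - (3,3) - (3,2) - (2,2) - (1,2) - (1,1) - (2,1) - (3,1)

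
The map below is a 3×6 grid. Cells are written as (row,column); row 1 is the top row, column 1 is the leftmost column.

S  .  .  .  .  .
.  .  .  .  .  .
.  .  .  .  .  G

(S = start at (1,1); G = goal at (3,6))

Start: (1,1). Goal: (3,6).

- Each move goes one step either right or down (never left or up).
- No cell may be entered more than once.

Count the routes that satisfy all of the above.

A right/down-only route from (1,1) to (3,6) makes exactly 2 down-moves and 5 right-moves in some order.
With no other constraints that would be C(7,2) = 21 routes.
That gives 21 routes.

21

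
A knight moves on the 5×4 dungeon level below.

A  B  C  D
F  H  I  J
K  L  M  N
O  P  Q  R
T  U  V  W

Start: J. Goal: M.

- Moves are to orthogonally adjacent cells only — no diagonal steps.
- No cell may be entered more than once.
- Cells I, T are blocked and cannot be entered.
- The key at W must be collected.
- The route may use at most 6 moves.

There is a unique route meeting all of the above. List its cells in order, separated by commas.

J, N, R, W, V, Q, M

The 6-move cap with required stops at W leaves no slack for detours.
Route from J: 3× down (reaching W), left to V, 2× up (reaching M) — 6 moves in all.
Check: all required cells visited; 6 ≤ 6 moves.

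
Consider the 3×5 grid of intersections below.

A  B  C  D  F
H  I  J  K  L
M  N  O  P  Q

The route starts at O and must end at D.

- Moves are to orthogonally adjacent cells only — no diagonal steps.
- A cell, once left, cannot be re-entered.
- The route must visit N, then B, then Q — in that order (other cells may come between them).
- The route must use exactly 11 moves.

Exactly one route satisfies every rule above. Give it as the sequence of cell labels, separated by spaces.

The waypoints must appear in the order N, B, Q, with no cell reused.
Route from O: left to N, 2× up (reaching B), right to C, down to J, right to K, down to P, right to Q, 2× up (reaching F), left to D — 11 moves in all.
Check: order respected (N at step 1, B at step 3, Q at step 8); 11 moves as required.

O N I B C J K P Q L F D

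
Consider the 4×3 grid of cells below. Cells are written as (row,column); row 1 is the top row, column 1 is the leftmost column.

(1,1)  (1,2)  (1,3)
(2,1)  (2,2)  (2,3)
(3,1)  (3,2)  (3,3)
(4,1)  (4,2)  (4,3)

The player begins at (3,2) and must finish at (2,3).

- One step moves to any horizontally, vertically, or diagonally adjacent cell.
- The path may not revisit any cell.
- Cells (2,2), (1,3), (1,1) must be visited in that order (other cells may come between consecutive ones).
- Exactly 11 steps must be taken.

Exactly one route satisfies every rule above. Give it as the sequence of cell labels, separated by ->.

(3,2) -> (2,2) -> (1,3) -> (1,2) -> (1,1) -> (2,1) -> (3,1) -> (4,1) -> (4,2) -> (4,3) -> (3,3) -> (2,3)

The waypoints must appear in the order (2,2), (1,3), (1,1), with no cell reused.
Route from (3,2): up 1 to (2,2), up-right 1 to (1,3), left 2 to (1,1), down 3 to (4,1), right 2 to (4,3), up 2 to (2,3) — 11 moves in all.
Check: order respected ((2,2) at step 1, (1,3) at step 2, (1,1) at step 4); 11 moves as required.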